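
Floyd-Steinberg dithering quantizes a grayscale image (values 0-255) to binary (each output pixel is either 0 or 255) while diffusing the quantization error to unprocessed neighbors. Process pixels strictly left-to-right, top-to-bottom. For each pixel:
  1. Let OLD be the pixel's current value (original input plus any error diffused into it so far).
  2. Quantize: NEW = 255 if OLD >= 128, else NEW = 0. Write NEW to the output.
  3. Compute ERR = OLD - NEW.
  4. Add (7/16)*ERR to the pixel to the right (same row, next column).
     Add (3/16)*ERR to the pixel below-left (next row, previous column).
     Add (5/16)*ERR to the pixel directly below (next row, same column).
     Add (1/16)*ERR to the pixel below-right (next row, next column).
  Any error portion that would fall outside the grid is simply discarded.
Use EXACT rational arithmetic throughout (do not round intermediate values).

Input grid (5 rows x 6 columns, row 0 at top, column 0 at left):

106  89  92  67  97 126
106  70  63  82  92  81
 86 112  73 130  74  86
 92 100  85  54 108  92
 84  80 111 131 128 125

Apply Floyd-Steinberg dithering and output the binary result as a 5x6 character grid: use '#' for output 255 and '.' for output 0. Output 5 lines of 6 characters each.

(0,0): OLD=106 → NEW=0, ERR=106
(0,1): OLD=1083/8 → NEW=255, ERR=-957/8
(0,2): OLD=5077/128 → NEW=0, ERR=5077/128
(0,3): OLD=172755/2048 → NEW=0, ERR=172755/2048
(0,4): OLD=4387781/32768 → NEW=255, ERR=-3968059/32768
(0,5): OLD=38283875/524288 → NEW=0, ERR=38283875/524288
(1,0): OLD=14937/128 → NEW=0, ERR=14937/128
(1,1): OLD=100079/1024 → NEW=0, ERR=100079/1024
(1,2): OLD=4144923/32768 → NEW=0, ERR=4144923/32768
(1,3): OLD=18805503/131072 → NEW=255, ERR=-14617857/131072
(1,4): OLD=204084125/8388608 → NEW=0, ERR=204084125/8388608
(1,5): OLD=14347111739/134217728 → NEW=0, ERR=14347111739/134217728
(2,0): OLD=2306741/16384 → NEW=255, ERR=-1871179/16384
(2,1): OLD=64795031/524288 → NEW=0, ERR=64795031/524288
(2,2): OLD=1273353605/8388608 → NEW=255, ERR=-865741435/8388608
(2,3): OLD=4191876509/67108864 → NEW=0, ERR=4191876509/67108864
(2,4): OLD=261999440727/2147483648 → NEW=0, ERR=261999440727/2147483648
(2,5): OLD=5988948059857/34359738368 → NEW=255, ERR=-2772785223983/34359738368
(3,0): OLD=666748389/8388608 → NEW=0, ERR=666748389/8388608
(3,1): OLD=9858673025/67108864 → NEW=255, ERR=-7254087295/67108864
(3,2): OLD=13364590035/536870912 → NEW=0, ERR=13364590035/536870912
(3,3): OLD=3464703149113/34359738368 → NEW=0, ERR=3464703149113/34359738368
(3,4): OLD=49207195151257/274877906944 → NEW=255, ERR=-20886671119463/274877906944
(3,5): OLD=181038100639063/4398046511104 → NEW=0, ERR=181038100639063/4398046511104
(4,0): OLD=95101986891/1073741824 → NEW=0, ERR=95101986891/1073741824
(4,1): OLD=1625307793359/17179869184 → NEW=0, ERR=1625307793359/17179869184
(4,2): OLD=94733890012093/549755813888 → NEW=255, ERR=-45453842529347/549755813888
(4,3): OLD=999652853611921/8796093022208 → NEW=0, ERR=999652853611921/8796093022208
(4,4): OLD=23643293715658657/140737488355328 → NEW=255, ERR=-12244765814949983/140737488355328
(4,5): OLD=214033736495091143/2251799813685248 → NEW=0, ERR=214033736495091143/2251799813685248
Row 0: .#..#.
Row 1: ...#..
Row 2: #.#..#
Row 3: .#..#.
Row 4: ..#.#.

Answer: .#..#.
...#..
#.#..#
.#..#.
..#.#.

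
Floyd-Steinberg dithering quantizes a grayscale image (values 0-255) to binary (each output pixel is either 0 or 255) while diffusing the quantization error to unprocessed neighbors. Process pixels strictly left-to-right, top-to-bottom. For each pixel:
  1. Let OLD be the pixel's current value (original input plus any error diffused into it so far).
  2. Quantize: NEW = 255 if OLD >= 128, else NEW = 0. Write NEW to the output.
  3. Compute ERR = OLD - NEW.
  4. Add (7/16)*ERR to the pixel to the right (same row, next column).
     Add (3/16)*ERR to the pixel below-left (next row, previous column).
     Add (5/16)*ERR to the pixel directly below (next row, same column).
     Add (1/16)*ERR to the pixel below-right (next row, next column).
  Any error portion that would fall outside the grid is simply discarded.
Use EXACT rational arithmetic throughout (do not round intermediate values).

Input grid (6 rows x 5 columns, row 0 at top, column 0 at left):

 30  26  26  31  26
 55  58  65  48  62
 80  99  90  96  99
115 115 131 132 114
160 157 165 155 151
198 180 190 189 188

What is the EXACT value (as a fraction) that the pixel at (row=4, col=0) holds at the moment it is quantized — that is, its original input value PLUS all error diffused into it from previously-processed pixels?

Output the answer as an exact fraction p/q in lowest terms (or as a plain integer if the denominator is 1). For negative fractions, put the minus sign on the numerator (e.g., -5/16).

Answer: 142575257233/1073741824

Derivation:
(0,0): OLD=30 → NEW=0, ERR=30
(0,1): OLD=313/8 → NEW=0, ERR=313/8
(0,2): OLD=5519/128 → NEW=0, ERR=5519/128
(0,3): OLD=102121/2048 → NEW=0, ERR=102121/2048
(0,4): OLD=1566815/32768 → NEW=0, ERR=1566815/32768
(1,0): OLD=9179/128 → NEW=0, ERR=9179/128
(1,1): OLD=114237/1024 → NEW=0, ERR=114237/1024
(1,2): OLD=4557249/32768 → NEW=255, ERR=-3798591/32768
(1,3): OLD=3214669/131072 → NEW=0, ERR=3214669/131072
(1,4): OLD=190398151/2097152 → NEW=0, ERR=190398151/2097152
(2,0): OLD=2020591/16384 → NEW=0, ERR=2020591/16384
(2,1): OLD=89424757/524288 → NEW=255, ERR=-44268683/524288
(2,2): OLD=238272031/8388608 → NEW=0, ERR=238272031/8388608
(2,3): OLD=16893838701/134217728 → NEW=0, ERR=16893838701/134217728
(2,4): OLD=395076981435/2147483648 → NEW=255, ERR=-152531348805/2147483648
(3,0): OLD=1155178431/8388608 → NEW=255, ERR=-983916609/8388608
(3,1): OLD=3377743251/67108864 → NEW=0, ERR=3377743251/67108864
(3,2): OLD=387019259137/2147483648 → NEW=255, ERR=-160589071103/2147483648
(3,3): OLD=545784082057/4294967296 → NEW=0, ERR=545784082057/4294967296
(3,4): OLD=10669798272685/68719476736 → NEW=255, ERR=-6853668294995/68719476736
(4,0): OLD=142575257233/1073741824 → NEW=255, ERR=-131228907887/1073741824
Target (4,0): original=160, with diffused error = 142575257233/1073741824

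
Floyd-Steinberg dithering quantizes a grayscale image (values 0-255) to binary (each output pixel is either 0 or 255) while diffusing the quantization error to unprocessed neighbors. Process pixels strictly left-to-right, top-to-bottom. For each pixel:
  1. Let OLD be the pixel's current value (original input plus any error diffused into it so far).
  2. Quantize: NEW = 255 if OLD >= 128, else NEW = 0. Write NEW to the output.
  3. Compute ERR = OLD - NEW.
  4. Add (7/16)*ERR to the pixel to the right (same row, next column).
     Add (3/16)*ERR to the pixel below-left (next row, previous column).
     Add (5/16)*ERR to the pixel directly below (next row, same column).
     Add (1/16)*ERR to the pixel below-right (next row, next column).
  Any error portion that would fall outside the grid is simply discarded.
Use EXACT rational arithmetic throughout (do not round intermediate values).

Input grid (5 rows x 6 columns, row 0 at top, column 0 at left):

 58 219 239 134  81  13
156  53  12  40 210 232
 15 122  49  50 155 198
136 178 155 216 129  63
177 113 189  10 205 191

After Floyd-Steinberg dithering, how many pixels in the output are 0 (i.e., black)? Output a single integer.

Answer: 14

Derivation:
(0,0): OLD=58 → NEW=0, ERR=58
(0,1): OLD=1955/8 → NEW=255, ERR=-85/8
(0,2): OLD=29997/128 → NEW=255, ERR=-2643/128
(0,3): OLD=255931/2048 → NEW=0, ERR=255931/2048
(0,4): OLD=4445725/32768 → NEW=255, ERR=-3910115/32768
(0,5): OLD=-20555061/524288 → NEW=0, ERR=-20555061/524288
(1,0): OLD=22033/128 → NEW=255, ERR=-10607/128
(1,1): OLD=13495/1024 → NEW=0, ERR=13495/1024
(1,2): OLD=1116739/32768 → NEW=0, ERR=1116739/32768
(1,3): OLD=9214055/131072 → NEW=0, ERR=9214055/131072
(1,4): OLD=1710645173/8388608 → NEW=255, ERR=-428449867/8388608
(1,5): OLD=25493969507/134217728 → NEW=255, ERR=-8731551133/134217728
(2,0): OLD=-138035/16384 → NEW=0, ERR=-138035/16384
(2,1): OLD=64824671/524288 → NEW=0, ERR=64824671/524288
(2,2): OLD=1071631709/8388608 → NEW=0, ERR=1071631709/8388608
(2,3): OLD=8080670773/67108864 → NEW=0, ERR=8080670773/67108864
(2,4): OLD=394953905823/2147483648 → NEW=255, ERR=-152654424417/2147483648
(2,5): OLD=4926439969353/34359738368 → NEW=255, ERR=-3835293314487/34359738368
(3,0): OLD=1313239101/8388608 → NEW=255, ERR=-825855939/8388608
(3,1): OLD=13219979449/67108864 → NEW=255, ERR=-3892780871/67108864
(3,2): OLD=107292677595/536870912 → NEW=255, ERR=-29609404965/536870912
(3,3): OLD=7701921916401/34359738368 → NEW=255, ERR=-1059811367439/34359738368
(3,4): OLD=21959444979217/274877906944 → NEW=0, ERR=21959444979217/274877906944
(3,5): OLD=257841546149215/4398046511104 → NEW=0, ERR=257841546149215/4398046511104
(4,0): OLD=145339722675/1073741824 → NEW=255, ERR=-128464442445/1073741824
(4,1): OLD=447285661015/17179869184 → NEW=0, ERR=447285661015/17179869184
(4,2): OLD=95518300581973/549755813888 → NEW=255, ERR=-44669431959467/549755813888
(4,3): OLD=-208073363698167/8796093022208 → NEW=0, ERR=-208073363698167/8796093022208
(4,4): OLD=32183920330460697/140737488355328 → NEW=255, ERR=-3704139200147943/140737488355328
(4,5): OLD=456662673226080271/2251799813685248 → NEW=255, ERR=-117546279263657969/2251799813685248
Output grid:
  Row 0: .##.#.  (3 black, running=3)
  Row 1: #...##  (3 black, running=6)
  Row 2: ....##  (4 black, running=10)
  Row 3: ####..  (2 black, running=12)
  Row 4: #.#.##  (2 black, running=14)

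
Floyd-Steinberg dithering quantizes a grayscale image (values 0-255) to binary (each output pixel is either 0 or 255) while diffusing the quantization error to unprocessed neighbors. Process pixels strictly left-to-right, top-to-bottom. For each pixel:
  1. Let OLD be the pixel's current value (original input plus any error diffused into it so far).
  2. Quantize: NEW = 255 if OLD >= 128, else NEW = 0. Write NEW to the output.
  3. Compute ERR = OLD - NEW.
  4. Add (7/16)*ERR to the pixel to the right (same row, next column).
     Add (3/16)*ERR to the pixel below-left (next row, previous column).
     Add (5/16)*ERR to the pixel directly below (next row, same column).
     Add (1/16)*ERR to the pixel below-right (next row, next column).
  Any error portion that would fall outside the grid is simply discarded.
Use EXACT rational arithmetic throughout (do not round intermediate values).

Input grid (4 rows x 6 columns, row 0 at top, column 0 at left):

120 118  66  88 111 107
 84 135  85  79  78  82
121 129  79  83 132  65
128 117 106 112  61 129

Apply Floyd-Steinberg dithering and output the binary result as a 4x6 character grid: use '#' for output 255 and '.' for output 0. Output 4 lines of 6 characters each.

Answer: .#..#.
.#...#
#.#.#.
.#.#.#

Derivation:
(0,0): OLD=120 → NEW=0, ERR=120
(0,1): OLD=341/2 → NEW=255, ERR=-169/2
(0,2): OLD=929/32 → NEW=0, ERR=929/32
(0,3): OLD=51559/512 → NEW=0, ERR=51559/512
(0,4): OLD=1270225/8192 → NEW=255, ERR=-818735/8192
(0,5): OLD=8293559/131072 → NEW=0, ERR=8293559/131072
(1,0): OLD=3381/32 → NEW=0, ERR=3381/32
(1,1): OLD=42947/256 → NEW=255, ERR=-22333/256
(1,2): OLD=569391/8192 → NEW=0, ERR=569391/8192
(1,3): OLD=4061691/32768 → NEW=0, ERR=4061691/32768
(1,4): OLD=249886185/2097152 → NEW=0, ERR=249886185/2097152
(1,5): OLD=4954555279/33554432 → NEW=255, ERR=-3601824881/33554432
(2,0): OLD=563857/4096 → NEW=255, ERR=-480623/4096
(2,1): OLD=9179995/131072 → NEW=0, ERR=9179995/131072
(2,2): OLD=312792049/2097152 → NEW=255, ERR=-221981711/2097152
(2,3): OLD=1713154825/16777216 → NEW=0, ERR=1713154825/16777216
(2,4): OLD=108195719675/536870912 → NEW=255, ERR=-28706362885/536870912
(2,5): OLD=133226081165/8589934592 → NEW=0, ERR=133226081165/8589934592
(3,0): OLD=219075761/2097152 → NEW=0, ERR=219075761/2097152
(3,1): OLD=2640887181/16777216 → NEW=255, ERR=-1637302899/16777216
(3,2): OLD=7214136719/134217728 → NEW=0, ERR=7214136719/134217728
(3,3): OLD=1295226867765/8589934592 → NEW=255, ERR=-895206453195/8589934592
(3,4): OLD=548817736261/68719476736 → NEW=0, ERR=548817736261/68719476736
(3,5): OLD=147333352934251/1099511627776 → NEW=255, ERR=-133042112148629/1099511627776
Row 0: .#..#.
Row 1: .#...#
Row 2: #.#.#.
Row 3: .#.#.#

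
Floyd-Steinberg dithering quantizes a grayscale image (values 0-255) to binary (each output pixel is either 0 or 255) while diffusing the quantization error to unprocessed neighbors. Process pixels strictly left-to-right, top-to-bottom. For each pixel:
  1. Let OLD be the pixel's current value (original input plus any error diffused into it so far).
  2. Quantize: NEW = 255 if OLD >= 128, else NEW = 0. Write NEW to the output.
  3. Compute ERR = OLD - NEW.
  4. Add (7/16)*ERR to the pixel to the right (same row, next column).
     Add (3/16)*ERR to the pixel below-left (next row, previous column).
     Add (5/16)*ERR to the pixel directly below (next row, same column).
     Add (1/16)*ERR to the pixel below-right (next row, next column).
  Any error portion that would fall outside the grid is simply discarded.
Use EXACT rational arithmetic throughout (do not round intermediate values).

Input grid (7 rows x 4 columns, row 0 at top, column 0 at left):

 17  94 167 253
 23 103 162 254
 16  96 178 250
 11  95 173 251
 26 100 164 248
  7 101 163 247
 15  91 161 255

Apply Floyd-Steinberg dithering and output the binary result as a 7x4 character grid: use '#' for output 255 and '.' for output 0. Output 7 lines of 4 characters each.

Answer: ..##
.#.#
..##
.#.#
..##
.#.#
..##

Derivation:
(0,0): OLD=17 → NEW=0, ERR=17
(0,1): OLD=1623/16 → NEW=0, ERR=1623/16
(0,2): OLD=54113/256 → NEW=255, ERR=-11167/256
(0,3): OLD=958119/4096 → NEW=255, ERR=-86361/4096
(1,0): OLD=12117/256 → NEW=0, ERR=12117/256
(1,1): OLD=303699/2048 → NEW=255, ERR=-218541/2048
(1,2): OLD=6820303/65536 → NEW=0, ERR=6820303/65536
(1,3): OLD=304312793/1048576 → NEW=255, ERR=36925913/1048576
(2,0): OLD=353345/32768 → NEW=0, ERR=353345/32768
(2,1): OLD=94206427/1048576 → NEW=0, ERR=94206427/1048576
(2,2): OLD=523787303/2097152 → NEW=255, ERR=-10986457/2097152
(2,3): OLD=8899211627/33554432 → NEW=255, ERR=342831467/33554432
(3,0): OLD=523703857/16777216 → NEW=0, ERR=523703857/16777216
(3,1): OLD=36621047151/268435456 → NEW=255, ERR=-31829994129/268435456
(3,2): OLD=545532851345/4294967296 → NEW=0, ERR=545532851345/4294967296
(3,3): OLD=21264230495095/68719476736 → NEW=255, ERR=3740763927415/68719476736
(4,0): OLD=58075475869/4294967296 → NEW=0, ERR=58075475869/4294967296
(4,1): OLD=3251371607895/34359738368 → NEW=0, ERR=3251371607895/34359738368
(4,2): OLD=272555550858615/1099511627776 → NEW=255, ERR=-7819914224265/1099511627776
(4,3): OLD=4747040263582833/17592186044416 → NEW=255, ERR=261032822256753/17592186044416
(5,0): OLD=15925424555661/549755813888 → NEW=0, ERR=15925424555661/549755813888
(5,1): OLD=2511393770678139/17592186044416 → NEW=255, ERR=-1974613670647941/17592186044416
(5,2): OLD=1058760409417895/8796093022208 → NEW=0, ERR=1058760409417895/8796093022208
(5,3): OLD=85527010463078087/281474976710656 → NEW=255, ERR=13750891401860807/281474976710656
(6,0): OLD=846351567621777/281474976710656 → NEW=0, ERR=846351567621777/281474976710656
(6,1): OLD=367577750088848647/4503599627370496 → NEW=0, ERR=367577750088848647/4503599627370496
(6,2): OLD=17039285226441595265/72057594037927936 → NEW=255, ERR=-1335401253230028415/72057594037927936
(6,3): OLD=310921681170469008775/1152921504606846976 → NEW=255, ERR=16926697495723029895/1152921504606846976
Row 0: ..##
Row 1: .#.#
Row 2: ..##
Row 3: .#.#
Row 4: ..##
Row 5: .#.#
Row 6: ..##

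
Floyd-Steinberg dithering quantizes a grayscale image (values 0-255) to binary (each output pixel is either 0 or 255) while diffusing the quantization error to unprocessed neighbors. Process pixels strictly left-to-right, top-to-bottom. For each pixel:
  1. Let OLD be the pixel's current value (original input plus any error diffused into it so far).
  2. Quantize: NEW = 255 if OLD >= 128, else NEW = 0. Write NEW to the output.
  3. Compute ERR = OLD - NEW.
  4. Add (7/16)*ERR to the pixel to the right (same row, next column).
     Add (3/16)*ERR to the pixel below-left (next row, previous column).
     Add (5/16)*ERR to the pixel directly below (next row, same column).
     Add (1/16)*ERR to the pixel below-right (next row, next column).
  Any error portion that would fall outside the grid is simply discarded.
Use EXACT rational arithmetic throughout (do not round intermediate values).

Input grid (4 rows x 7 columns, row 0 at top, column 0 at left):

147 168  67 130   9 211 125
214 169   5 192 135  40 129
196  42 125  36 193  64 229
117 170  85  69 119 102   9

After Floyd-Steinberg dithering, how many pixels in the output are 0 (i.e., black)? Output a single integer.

(0,0): OLD=147 → NEW=255, ERR=-108
(0,1): OLD=483/4 → NEW=0, ERR=483/4
(0,2): OLD=7669/64 → NEW=0, ERR=7669/64
(0,3): OLD=186803/1024 → NEW=255, ERR=-74317/1024
(0,4): OLD=-372763/16384 → NEW=0, ERR=-372763/16384
(0,5): OLD=52703043/262144 → NEW=255, ERR=-14143677/262144
(0,6): OLD=425282261/4194304 → NEW=0, ERR=425282261/4194304
(1,0): OLD=12985/64 → NEW=255, ERR=-3335/64
(1,1): OLD=102223/512 → NEW=255, ERR=-28337/512
(1,2): OLD=199419/16384 → NEW=0, ERR=199419/16384
(1,3): OLD=11656799/65536 → NEW=255, ERR=-5054881/65536
(1,4): OLD=333417149/4194304 → NEW=0, ERR=333417149/4194304
(1,5): OLD=2533599949/33554432 → NEW=0, ERR=2533599949/33554432
(1,6): OLD=102192447075/536870912 → NEW=255, ERR=-34709635485/536870912
(2,0): OLD=1387221/8192 → NEW=255, ERR=-701739/8192
(2,1): OLD=-3603721/262144 → NEW=0, ERR=-3603721/262144
(2,2): OLD=439848357/4194304 → NEW=0, ERR=439848357/4194304
(2,3): OLD=2464299197/33554432 → NEW=0, ERR=2464299197/33554432
(2,4): OLD=69607783565/268435456 → NEW=255, ERR=1156742285/268435456
(2,5): OLD=707186690415/8589934592 → NEW=0, ERR=707186690415/8589934592
(2,6): OLD=34295657926137/137438953472 → NEW=255, ERR=-751275209223/137438953472
(3,0): OLD=367644165/4194304 → NEW=0, ERR=367644165/4194304
(3,1): OLD=7326986529/33554432 → NEW=255, ERR=-1229393631/33554432
(3,2): OLD=30776913843/268435456 → NEW=0, ERR=30776913843/268435456
(3,3): OLD=160495907477/1073741824 → NEW=255, ERR=-113308257643/1073741824
(3,4): OLD=12947472466437/137438953472 → NEW=0, ERR=12947472466437/137438953472
(3,5): OLD=184923020493407/1099511627776 → NEW=255, ERR=-95452444589473/1099511627776
(3,6): OLD=-449368549722367/17592186044416 → NEW=0, ERR=-449368549722367/17592186044416
Output grid:
  Row 0: #..#.#.  (4 black, running=4)
  Row 1: ##.#..#  (3 black, running=7)
  Row 2: #...#.#  (4 black, running=11)
  Row 3: .#.#.#.  (4 black, running=15)

Answer: 15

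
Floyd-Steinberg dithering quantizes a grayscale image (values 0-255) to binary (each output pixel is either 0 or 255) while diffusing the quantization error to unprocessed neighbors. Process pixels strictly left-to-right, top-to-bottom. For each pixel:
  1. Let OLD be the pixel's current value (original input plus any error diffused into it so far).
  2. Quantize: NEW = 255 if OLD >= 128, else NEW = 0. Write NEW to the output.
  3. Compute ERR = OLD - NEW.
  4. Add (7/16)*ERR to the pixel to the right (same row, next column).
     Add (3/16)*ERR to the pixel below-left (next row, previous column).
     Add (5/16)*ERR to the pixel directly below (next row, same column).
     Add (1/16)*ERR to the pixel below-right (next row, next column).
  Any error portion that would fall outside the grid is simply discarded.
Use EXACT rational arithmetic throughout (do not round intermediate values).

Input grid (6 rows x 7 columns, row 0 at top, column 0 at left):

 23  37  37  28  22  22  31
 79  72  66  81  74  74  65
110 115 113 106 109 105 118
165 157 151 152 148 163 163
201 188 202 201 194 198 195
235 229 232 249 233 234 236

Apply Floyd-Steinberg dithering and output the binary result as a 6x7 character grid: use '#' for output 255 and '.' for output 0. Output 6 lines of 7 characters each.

(0,0): OLD=23 → NEW=0, ERR=23
(0,1): OLD=753/16 → NEW=0, ERR=753/16
(0,2): OLD=14743/256 → NEW=0, ERR=14743/256
(0,3): OLD=217889/4096 → NEW=0, ERR=217889/4096
(0,4): OLD=2967015/65536 → NEW=0, ERR=2967015/65536
(0,5): OLD=43837777/1048576 → NEW=0, ERR=43837777/1048576
(0,6): OLD=826958135/16777216 → NEW=0, ERR=826958135/16777216
(1,0): OLD=24323/256 → NEW=0, ERR=24323/256
(1,1): OLD=287765/2048 → NEW=255, ERR=-234475/2048
(1,2): OLD=3068601/65536 → NEW=0, ERR=3068601/65536
(1,3): OLD=34130309/262144 → NEW=255, ERR=-32716411/262144
(1,4): OLD=750108591/16777216 → NEW=0, ERR=750108591/16777216
(1,5): OLD=15931218143/134217728 → NEW=0, ERR=15931218143/134217728
(1,6): OLD=289794524977/2147483648 → NEW=255, ERR=-257813805263/2147483648
(2,0): OLD=3873975/32768 → NEW=0, ERR=3873975/32768
(2,1): OLD=152738381/1048576 → NEW=255, ERR=-114648499/1048576
(2,2): OLD=826125863/16777216 → NEW=0, ERR=826125863/16777216
(2,3): OLD=13401837743/134217728 → NEW=0, ERR=13401837743/134217728
(2,4): OLD=194467888735/1073741824 → NEW=255, ERR=-79336276385/1073741824
(2,5): OLD=3094134594549/34359738368 → NEW=0, ERR=3094134594549/34359738368
(2,6): OLD=69983415624195/549755813888 → NEW=0, ERR=69983415624195/549755813888
(3,0): OLD=3044131143/16777216 → NEW=255, ERR=-1234058937/16777216
(3,1): OLD=14397963451/134217728 → NEW=0, ERR=14397963451/134217728
(3,2): OLD=241815657441/1073741824 → NEW=255, ERR=-31988507679/1073741824
(3,3): OLD=684589324503/4294967296 → NEW=255, ERR=-410627335977/4294967296
(3,4): OLD=58388199664967/549755813888 → NEW=0, ERR=58388199664967/549755813888
(3,5): OLD=1129670700601029/4398046511104 → NEW=255, ERR=8168840269509/4398046511104
(3,6): OLD=14722673035915867/70368744177664 → NEW=255, ERR=-3221356729388453/70368744177664
(4,0): OLD=425475746121/2147483648 → NEW=255, ERR=-122132584119/2147483648
(4,1): OLD=6406649210421/34359738368 → NEW=255, ERR=-2355084073419/34359738368
(4,2): OLD=83277747242811/549755813888 → NEW=255, ERR=-56909985298629/549755813888
(4,3): OLD=632814894205689/4398046511104 → NEW=255, ERR=-488686966125831/4398046511104
(4,4): OLD=6085139861476379/35184372088832 → NEW=255, ERR=-2886875021175781/35184372088832
(4,5): OLD=180975057848889755/1125899906842624 → NEW=255, ERR=-106129418395979365/1125899906842624
(4,6): OLD=2514284465335049389/18014398509481984 → NEW=255, ERR=-2079387154582856531/18014398509481984
(5,0): OLD=112356757313903/549755813888 → NEW=255, ERR=-27830975227537/549755813888
(5,1): OLD=714542926094501/4398046511104 → NEW=255, ERR=-406958934237019/4398046511104
(5,2): OLD=4716462518919315/35184372088832 → NEW=255, ERR=-4255552363732845/35184372088832
(5,3): OLD=39267664544051967/281474976710656 → NEW=255, ERR=-32508454517165313/281474976710656
(5,4): OLD=2381726004324397717/18014398509481984 → NEW=255, ERR=-2211945615593508203/18014398509481984
(5,5): OLD=17877846882038536005/144115188075855872 → NEW=0, ERR=17877846882038536005/144115188075855872
(5,6): OLD=572563826610701904747/2305843009213693952 → NEW=255, ERR=-15426140738790053013/2305843009213693952
Row 0: .......
Row 1: .#.#..#
Row 2: .#..#..
Row 3: #.##.##
Row 4: #######
Row 5: #####.#

Answer: .......
.#.#..#
.#..#..
#.##.##
#######
#####.#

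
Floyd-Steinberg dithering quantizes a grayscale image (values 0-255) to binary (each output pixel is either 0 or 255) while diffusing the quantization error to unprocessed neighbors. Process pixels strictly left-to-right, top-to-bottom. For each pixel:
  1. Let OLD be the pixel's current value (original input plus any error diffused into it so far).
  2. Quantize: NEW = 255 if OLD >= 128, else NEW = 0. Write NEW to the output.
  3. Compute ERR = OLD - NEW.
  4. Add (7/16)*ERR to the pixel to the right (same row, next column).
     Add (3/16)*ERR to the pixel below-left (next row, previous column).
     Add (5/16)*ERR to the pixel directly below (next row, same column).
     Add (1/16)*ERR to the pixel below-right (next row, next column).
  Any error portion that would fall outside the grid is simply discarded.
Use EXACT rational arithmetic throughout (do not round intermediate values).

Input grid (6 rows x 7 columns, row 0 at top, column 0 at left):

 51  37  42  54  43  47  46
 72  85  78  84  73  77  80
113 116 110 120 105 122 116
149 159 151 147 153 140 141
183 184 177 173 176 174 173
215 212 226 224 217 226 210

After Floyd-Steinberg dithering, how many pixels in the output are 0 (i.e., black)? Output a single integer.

Answer: 20

Derivation:
(0,0): OLD=51 → NEW=0, ERR=51
(0,1): OLD=949/16 → NEW=0, ERR=949/16
(0,2): OLD=17395/256 → NEW=0, ERR=17395/256
(0,3): OLD=342949/4096 → NEW=0, ERR=342949/4096
(0,4): OLD=5218691/65536 → NEW=0, ERR=5218691/65536
(0,5): OLD=85813909/1048576 → NEW=0, ERR=85813909/1048576
(0,6): OLD=1372449299/16777216 → NEW=0, ERR=1372449299/16777216
(1,0): OLD=25359/256 → NEW=0, ERR=25359/256
(1,1): OLD=333417/2048 → NEW=255, ERR=-188823/2048
(1,2): OLD=5131677/65536 → NEW=0, ERR=5131677/65536
(1,3): OLD=42886809/262144 → NEW=255, ERR=-23959911/262144
(1,4): OLD=1316591211/16777216 → NEW=0, ERR=1316591211/16777216
(1,5): OLD=21102057051/134217728 → NEW=255, ERR=-13123463589/134217728
(1,6): OLD=145816599029/2147483648 → NEW=0, ERR=145816599029/2147483648
(2,0): OLD=4150675/32768 → NEW=0, ERR=4150675/32768
(2,1): OLD=171419521/1048576 → NEW=255, ERR=-95967359/1048576
(2,2): OLD=1200060099/16777216 → NEW=0, ERR=1200060099/16777216
(2,3): OLD=19104493419/134217728 → NEW=255, ERR=-15121027221/134217728
(2,4): OLD=60332187867/1073741824 → NEW=0, ERR=60332187867/1073741824
(2,5): OLD=4592635096009/34359738368 → NEW=255, ERR=-4169098187831/34359738368
(2,6): OLD=42893708339727/549755813888 → NEW=0, ERR=42893708339727/549755813888
(3,0): OLD=2876011107/16777216 → NEW=255, ERR=-1402178973/16777216
(3,1): OLD=15456960935/134217728 → NEW=0, ERR=15456960935/134217728
(3,2): OLD=211412128869/1073741824 → NEW=255, ERR=-62392036251/1073741824
(3,3): OLD=435413959347/4294967296 → NEW=0, ERR=435413959347/4294967296
(3,4): OLD=101770693774947/549755813888 → NEW=255, ERR=-38417038766493/549755813888
(3,5): OLD=394288550962137/4398046511104 → NEW=0, ERR=394288550962137/4398046511104
(3,6): OLD=13864116551332295/70368744177664 → NEW=255, ERR=-4079913213972025/70368744177664
(4,0): OLD=383273231469/2147483648 → NEW=255, ERR=-164335098771/2147483648
(4,1): OLD=5854571917065/34359738368 → NEW=255, ERR=-2907161366775/34359738368
(4,2): OLD=81380840714279/549755813888 → NEW=255, ERR=-58806891827161/549755813888
(4,3): OLD=620772472586973/4398046511104 → NEW=255, ERR=-500729387744547/4398046511104
(4,4): OLD=4485920628827527/35184372088832 → NEW=0, ERR=4485920628827527/35184372088832
(4,5): OLD=273095436067145735/1125899906842624 → NEW=255, ERR=-14009040177723385/1125899906842624
(4,6): OLD=2792972472824864609/18014398509481984 → NEW=255, ERR=-1800699147093041311/18014398509481984
(5,0): OLD=96329207983915/549755813888 → NEW=255, ERR=-43858524557525/549755813888
(5,1): OLD=553349339348281/4398046511104 → NEW=0, ERR=553349339348281/4398046511104
(5,2): OLD=7775100534161375/35184372088832 → NEW=255, ERR=-1196914348490785/35184372088832
(5,3): OLD=53693667213350395/281474976710656 → NEW=255, ERR=-18082451847866885/281474976710656
(5,4): OLD=3950349281633947881/18014398509481984 → NEW=255, ERR=-643322338283958039/18014398509481984
(5,5): OLD=28205389674380923481/144115188075855872 → NEW=255, ERR=-8543983284962323879/144115188075855872
(5,6): OLD=350598025913669217047/2305843009213693952 → NEW=255, ERR=-237391941435822740713/2305843009213693952
Output grid:
  Row 0: .......  (7 black, running=7)
  Row 1: .#.#.#.  (4 black, running=11)
  Row 2: .#.#.#.  (4 black, running=15)
  Row 3: #.#.#.#  (3 black, running=18)
  Row 4: ####.##  (1 black, running=19)
  Row 5: #.#####  (1 black, running=20)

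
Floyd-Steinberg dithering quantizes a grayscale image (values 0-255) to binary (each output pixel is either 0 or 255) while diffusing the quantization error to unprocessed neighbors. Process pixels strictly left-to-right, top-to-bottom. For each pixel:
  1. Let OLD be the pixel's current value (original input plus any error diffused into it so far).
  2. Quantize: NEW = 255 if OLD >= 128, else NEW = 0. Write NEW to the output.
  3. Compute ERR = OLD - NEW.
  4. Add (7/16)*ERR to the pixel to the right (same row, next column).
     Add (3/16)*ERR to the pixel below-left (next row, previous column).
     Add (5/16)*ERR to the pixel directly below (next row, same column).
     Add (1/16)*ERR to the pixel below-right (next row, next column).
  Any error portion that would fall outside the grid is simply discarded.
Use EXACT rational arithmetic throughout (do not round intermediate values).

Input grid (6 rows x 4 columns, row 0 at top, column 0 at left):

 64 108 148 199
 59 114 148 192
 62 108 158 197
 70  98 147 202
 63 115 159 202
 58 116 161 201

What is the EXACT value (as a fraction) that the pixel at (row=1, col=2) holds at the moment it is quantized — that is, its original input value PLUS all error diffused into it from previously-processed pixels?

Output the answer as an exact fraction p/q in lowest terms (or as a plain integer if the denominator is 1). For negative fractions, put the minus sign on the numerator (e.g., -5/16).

Answer: 909265/4096

Derivation:
(0,0): OLD=64 → NEW=0, ERR=64
(0,1): OLD=136 → NEW=255, ERR=-119
(0,2): OLD=1535/16 → NEW=0, ERR=1535/16
(0,3): OLD=61689/256 → NEW=255, ERR=-3591/256
(1,0): OLD=907/16 → NEW=0, ERR=907/16
(1,1): OLD=15821/128 → NEW=0, ERR=15821/128
(1,2): OLD=909265/4096 → NEW=255, ERR=-135215/4096
Target (1,2): original=148, with diffused error = 909265/4096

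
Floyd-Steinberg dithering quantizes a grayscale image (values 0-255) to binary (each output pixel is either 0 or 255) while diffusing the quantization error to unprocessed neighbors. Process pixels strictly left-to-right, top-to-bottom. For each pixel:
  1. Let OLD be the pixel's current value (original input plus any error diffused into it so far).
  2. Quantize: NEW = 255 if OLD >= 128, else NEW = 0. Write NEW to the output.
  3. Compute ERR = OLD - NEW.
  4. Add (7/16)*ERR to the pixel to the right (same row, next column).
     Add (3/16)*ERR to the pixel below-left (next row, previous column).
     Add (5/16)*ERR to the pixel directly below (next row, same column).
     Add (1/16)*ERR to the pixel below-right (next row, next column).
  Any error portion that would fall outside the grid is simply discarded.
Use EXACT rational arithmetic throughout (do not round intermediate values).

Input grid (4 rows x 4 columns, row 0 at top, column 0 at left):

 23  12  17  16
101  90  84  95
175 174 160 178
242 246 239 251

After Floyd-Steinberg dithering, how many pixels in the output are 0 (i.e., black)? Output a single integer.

Answer: 7

Derivation:
(0,0): OLD=23 → NEW=0, ERR=23
(0,1): OLD=353/16 → NEW=0, ERR=353/16
(0,2): OLD=6823/256 → NEW=0, ERR=6823/256
(0,3): OLD=113297/4096 → NEW=0, ERR=113297/4096
(1,0): OLD=28755/256 → NEW=0, ERR=28755/256
(1,1): OLD=312261/2048 → NEW=255, ERR=-209979/2048
(1,2): OLD=3541417/65536 → NEW=0, ERR=3541417/65536
(1,3): OLD=135215087/1048576 → NEW=255, ERR=-132171793/1048576
(2,0): OLD=6254663/32768 → NEW=255, ERR=-2101177/32768
(2,1): OLD=137424637/1048576 → NEW=255, ERR=-129962243/1048576
(2,2): OLD=194238449/2097152 → NEW=0, ERR=194238449/2097152
(2,3): OLD=6123965453/33554432 → NEW=255, ERR=-2432414707/33554432
(3,0): OLD=3334011223/16777216 → NEW=255, ERR=-944178857/16777216
(3,1): OLD=52614810889/268435456 → NEW=255, ERR=-15836230391/268435456
(3,2): OLD=948307891191/4294967296 → NEW=255, ERR=-146908769289/4294967296
(3,3): OLD=15061282206785/68719476736 → NEW=255, ERR=-2462184360895/68719476736
Output grid:
  Row 0: ....  (4 black, running=4)
  Row 1: .#.#  (2 black, running=6)
  Row 2: ##.#  (1 black, running=7)
  Row 3: ####  (0 black, running=7)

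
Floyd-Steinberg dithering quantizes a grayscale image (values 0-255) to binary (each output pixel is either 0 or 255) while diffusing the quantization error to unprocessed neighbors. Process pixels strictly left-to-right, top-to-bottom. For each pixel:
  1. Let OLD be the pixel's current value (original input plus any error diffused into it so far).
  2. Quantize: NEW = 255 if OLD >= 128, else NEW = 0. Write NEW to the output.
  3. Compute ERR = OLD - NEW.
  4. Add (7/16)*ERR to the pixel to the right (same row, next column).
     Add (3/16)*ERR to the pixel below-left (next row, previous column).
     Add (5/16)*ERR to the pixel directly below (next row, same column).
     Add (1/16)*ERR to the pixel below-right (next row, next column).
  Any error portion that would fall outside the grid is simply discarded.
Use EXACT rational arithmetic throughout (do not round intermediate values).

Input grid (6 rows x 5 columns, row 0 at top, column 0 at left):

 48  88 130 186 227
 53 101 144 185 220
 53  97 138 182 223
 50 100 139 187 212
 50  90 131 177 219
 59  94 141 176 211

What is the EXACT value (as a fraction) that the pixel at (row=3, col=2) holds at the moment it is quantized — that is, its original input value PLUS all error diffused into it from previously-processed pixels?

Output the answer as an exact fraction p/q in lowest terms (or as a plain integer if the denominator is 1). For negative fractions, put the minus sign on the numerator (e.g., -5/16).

Answer: 28419546885/268435456

Derivation:
(0,0): OLD=48 → NEW=0, ERR=48
(0,1): OLD=109 → NEW=0, ERR=109
(0,2): OLD=2843/16 → NEW=255, ERR=-1237/16
(0,3): OLD=38957/256 → NEW=255, ERR=-26323/256
(0,4): OLD=745531/4096 → NEW=255, ERR=-298949/4096
(1,0): OLD=1415/16 → NEW=0, ERR=1415/16
(1,1): OLD=20769/128 → NEW=255, ERR=-11871/128
(1,2): OLD=273605/4096 → NEW=0, ERR=273605/4096
(1,3): OLD=2680009/16384 → NEW=255, ERR=-1497911/16384
(1,4): OLD=39522651/262144 → NEW=255, ERR=-27324069/262144
(2,0): OLD=129531/2048 → NEW=0, ERR=129531/2048
(2,1): OLD=7454121/65536 → NEW=0, ERR=7454121/65536
(2,2): OLD=194717851/1048576 → NEW=255, ERR=-72669029/1048576
(2,3): OLD=1807592641/16777216 → NEW=0, ERR=1807592641/16777216
(2,4): OLD=62236692231/268435456 → NEW=255, ERR=-6214349049/268435456
(3,0): OLD=95516123/1048576 → NEW=0, ERR=95516123/1048576
(3,1): OLD=1395488463/8388608 → NEW=255, ERR=-743606577/8388608
(3,2): OLD=28419546885/268435456 → NEW=0, ERR=28419546885/268435456
Target (3,2): original=139, with diffused error = 28419546885/268435456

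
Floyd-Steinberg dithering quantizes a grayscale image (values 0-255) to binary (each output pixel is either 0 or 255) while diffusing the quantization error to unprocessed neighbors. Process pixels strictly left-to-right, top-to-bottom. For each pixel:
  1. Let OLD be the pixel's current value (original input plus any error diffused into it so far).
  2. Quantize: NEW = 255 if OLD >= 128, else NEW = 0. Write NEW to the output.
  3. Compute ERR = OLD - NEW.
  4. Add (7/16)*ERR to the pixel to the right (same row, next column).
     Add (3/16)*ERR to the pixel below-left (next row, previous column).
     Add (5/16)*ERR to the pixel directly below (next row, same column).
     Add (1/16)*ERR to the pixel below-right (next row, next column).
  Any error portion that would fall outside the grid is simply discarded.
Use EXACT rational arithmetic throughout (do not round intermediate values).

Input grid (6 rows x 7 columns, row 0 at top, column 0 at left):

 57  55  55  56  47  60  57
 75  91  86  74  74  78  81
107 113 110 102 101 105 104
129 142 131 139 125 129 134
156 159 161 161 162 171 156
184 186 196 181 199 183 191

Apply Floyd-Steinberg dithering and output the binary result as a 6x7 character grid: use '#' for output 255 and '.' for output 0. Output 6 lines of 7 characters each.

(0,0): OLD=57 → NEW=0, ERR=57
(0,1): OLD=1279/16 → NEW=0, ERR=1279/16
(0,2): OLD=23033/256 → NEW=0, ERR=23033/256
(0,3): OLD=390607/4096 → NEW=0, ERR=390607/4096
(0,4): OLD=5814441/65536 → NEW=0, ERR=5814441/65536
(0,5): OLD=103615647/1048576 → NEW=0, ERR=103615647/1048576
(0,6): OLD=1681610841/16777216 → NEW=0, ERR=1681610841/16777216
(1,0): OLD=27597/256 → NEW=0, ERR=27597/256
(1,1): OLD=375963/2048 → NEW=255, ERR=-146277/2048
(1,2): OLD=6930103/65536 → NEW=0, ERR=6930103/65536
(1,3): OLD=45173419/262144 → NEW=255, ERR=-21673301/262144
(1,4): OLD=1510659169/16777216 → NEW=0, ERR=1510659169/16777216
(1,5): OLD=23167580465/134217728 → NEW=255, ERR=-11057940175/134217728
(1,6): OLD=177067830719/2147483648 → NEW=0, ERR=177067830719/2147483648
(2,0): OLD=4171225/32768 → NEW=0, ERR=4171225/32768
(2,1): OLD=181337059/1048576 → NEW=255, ERR=-86049821/1048576
(2,2): OLD=1462579817/16777216 → NEW=0, ERR=1462579817/16777216
(2,3): OLD=18494551393/134217728 → NEW=255, ERR=-15730969247/134217728
(2,4): OLD=61467439921/1073741824 → NEW=0, ERR=61467439921/1073741824
(2,5): OLD=4308249339323/34359738368 → NEW=0, ERR=4308249339323/34359738368
(2,6): OLD=98666943792333/549755813888 → NEW=255, ERR=-41520788749107/549755813888
(3,0): OLD=2573507401/16777216 → NEW=255, ERR=-1704682679/16777216
(3,1): OLD=12912238485/134217728 → NEW=0, ERR=12912238485/134217728
(3,2): OLD=186000967567/1073741824 → NEW=255, ERR=-87803197553/1073741824
(3,3): OLD=355537022969/4294967296 → NEW=0, ERR=355537022969/4294967296
(3,4): OLD=107361960300361/549755813888 → NEW=255, ERR=-32825772241079/549755813888
(3,5): OLD=578242252157675/4398046511104 → NEW=255, ERR=-543259608173845/4398046511104
(3,6): OLD=4517218828059125/70368744177664 → NEW=0, ERR=4517218828059125/70368744177664
(4,0): OLD=305556857383/2147483648 → NEW=255, ERR=-242051472857/2147483648
(4,1): OLD=4056798601083/34359738368 → NEW=0, ERR=4056798601083/34359738368
(4,2): OLD=114698186238485/549755813888 → NEW=255, ERR=-25489546302955/549755813888
(4,3): OLD=660927646642295/4398046511104 → NEW=255, ERR=-460574213689225/4398046511104
(4,4): OLD=2798488629156277/35184372088832 → NEW=0, ERR=2798488629156277/35184372088832
(4,5): OLD=197596913861688245/1125899906842624 → NEW=255, ERR=-89507562383180875/1125899906842624
(4,6): OLD=2405996277349149059/18014398509481984 → NEW=255, ERR=-2187675342568756861/18014398509481984
(5,0): OLD=93961347730081/549755813888 → NEW=255, ERR=-46226384811359/549755813888
(5,1): OLD=749299340288779/4398046511104 → NEW=255, ERR=-372202520042741/4398046511104
(5,2): OLD=4652410973137853/35184372088832 → NEW=255, ERR=-4319603909514307/35184372088832
(5,3): OLD=29998940289584017/281474976710656 → NEW=0, ERR=29998940289584017/281474976710656
(5,4): OLD=4486164126306287387/18014398509481984 → NEW=255, ERR=-107507493611618533/18014398509481984
(5,5): OLD=19851400770124596331/144115188075855872 → NEW=255, ERR=-16897972189218651029/144115188075855872
(5,6): OLD=223166227747487561189/2305843009213693952 → NEW=0, ERR=223166227747487561189/2305843009213693952
Row 0: .......
Row 1: .#.#.#.
Row 2: .#.#..#
Row 3: #.#.##.
Row 4: #.##.##
Row 5: ###.##.

Answer: .......
.#.#.#.
.#.#..#
#.#.##.
#.##.##
###.##.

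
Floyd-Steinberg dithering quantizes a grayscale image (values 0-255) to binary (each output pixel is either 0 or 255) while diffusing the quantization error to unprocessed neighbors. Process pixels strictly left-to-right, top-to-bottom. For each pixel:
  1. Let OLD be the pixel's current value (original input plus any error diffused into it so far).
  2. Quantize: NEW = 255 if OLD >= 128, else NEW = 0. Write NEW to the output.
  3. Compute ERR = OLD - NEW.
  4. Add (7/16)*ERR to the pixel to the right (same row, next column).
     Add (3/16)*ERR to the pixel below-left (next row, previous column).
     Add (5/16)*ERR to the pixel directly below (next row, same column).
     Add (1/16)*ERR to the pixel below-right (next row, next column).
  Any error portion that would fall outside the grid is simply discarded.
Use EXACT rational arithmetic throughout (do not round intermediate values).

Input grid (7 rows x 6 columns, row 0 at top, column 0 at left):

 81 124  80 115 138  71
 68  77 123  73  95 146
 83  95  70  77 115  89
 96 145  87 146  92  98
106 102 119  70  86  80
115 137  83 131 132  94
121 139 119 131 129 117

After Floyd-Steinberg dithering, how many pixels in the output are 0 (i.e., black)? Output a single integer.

Answer: 25

Derivation:
(0,0): OLD=81 → NEW=0, ERR=81
(0,1): OLD=2551/16 → NEW=255, ERR=-1529/16
(0,2): OLD=9777/256 → NEW=0, ERR=9777/256
(0,3): OLD=539479/4096 → NEW=255, ERR=-505001/4096
(0,4): OLD=5508961/65536 → NEW=0, ERR=5508961/65536
(0,5): OLD=113011623/1048576 → NEW=0, ERR=113011623/1048576
(1,0): OLD=19301/256 → NEW=0, ERR=19301/256
(1,1): OLD=189123/2048 → NEW=0, ERR=189123/2048
(1,2): OLD=9584383/65536 → NEW=255, ERR=-7127297/65536
(1,3): OLD=1321171/262144 → NEW=0, ERR=1321171/262144
(1,4): OLD=2281299801/16777216 → NEW=255, ERR=-1996890279/16777216
(1,5): OLD=35664568479/268435456 → NEW=255, ERR=-32786472801/268435456
(2,0): OLD=4059153/32768 → NEW=0, ERR=4059153/32768
(2,1): OLD=170261707/1048576 → NEW=255, ERR=-97125173/1048576
(2,2): OLD=37030177/16777216 → NEW=0, ERR=37030177/16777216
(2,3): OLD=6768128601/134217728 → NEW=0, ERR=6768128601/134217728
(2,4): OLD=331917277835/4294967296 → NEW=0, ERR=331917277835/4294967296
(2,5): OLD=5305332638845/68719476736 → NEW=0, ERR=5305332638845/68719476736
(3,0): OLD=1968701697/16777216 → NEW=0, ERR=1968701697/16777216
(3,1): OLD=23561708013/134217728 → NEW=255, ERR=-10663812627/134217728
(3,2): OLD=60768979863/1073741824 → NEW=0, ERR=60768979863/1073741824
(3,3): OLD=13822707174597/68719476736 → NEW=255, ERR=-3700759393083/68719476736
(3,4): OLD=60592207995429/549755813888 → NEW=0, ERR=60592207995429/549755813888
(3,5): OLD=1540861289261067/8796093022208 → NEW=255, ERR=-702142431401973/8796093022208
(4,0): OLD=274389896687/2147483648 → NEW=0, ERR=274389896687/2147483648
(4,1): OLD=5188925276579/34359738368 → NEW=255, ERR=-3572808007261/34359738368
(4,2): OLD=83706494915577/1099511627776 → NEW=0, ERR=83706494915577/1099511627776
(4,3): OLD=1947118419423805/17592186044416 → NEW=0, ERR=1947118419423805/17592186044416
(4,4): OLD=42371181219310605/281474976710656 → NEW=255, ERR=-29404937841906675/281474976710656
(4,5): OLD=73133826765636923/4503599627370496 → NEW=0, ERR=73133826765636923/4503599627370496
(5,0): OLD=74454686310297/549755813888 → NEW=255, ERR=-65733046231143/549755813888
(5,1): OLD=1309824671537705/17592186044416 → NEW=0, ERR=1309824671537705/17592186044416
(5,2): OLD=21619896459774163/140737488355328 → NEW=255, ERR=-14268163070834477/140737488355328
(5,3): OLD=479200790920424385/4503599627370496 → NEW=0, ERR=479200790920424385/4503599627370496
(5,4): OLD=1403934589720791137/9007199254740992 → NEW=255, ERR=-892901220238161823/9007199254740992
(5,5): OLD=7086899394178674837/144115188075855872 → NEW=0, ERR=7086899394178674837/144115188075855872
(6,0): OLD=27470658799619611/281474976710656 → NEW=0, ERR=27470658799619611/281474976710656
(6,1): OLD=803816635429500543/4503599627370496 → NEW=255, ERR=-344601269549975937/4503599627370496
(6,2): OLD=1413164050251250535/18014398509481984 → NEW=0, ERR=1413164050251250535/18014398509481984
(6,3): OLD=50050611251545695915/288230376151711744 → NEW=255, ERR=-23448134667140798805/288230376151711744
(6,4): OLD=361096605453020765963/4611686018427387904 → NEW=0, ERR=361096605453020765963/4611686018427387904
(6,5): OLD=11837490942973864638573/73786976294838206464 → NEW=255, ERR=-6978188012209878009747/73786976294838206464
Output grid:
  Row 0: .#.#..  (4 black, running=4)
  Row 1: ..#.##  (3 black, running=7)
  Row 2: .#....  (5 black, running=12)
  Row 3: .#.#.#  (3 black, running=15)
  Row 4: .#..#.  (4 black, running=19)
  Row 5: #.#.#.  (3 black, running=22)
  Row 6: .#.#.#  (3 black, running=25)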